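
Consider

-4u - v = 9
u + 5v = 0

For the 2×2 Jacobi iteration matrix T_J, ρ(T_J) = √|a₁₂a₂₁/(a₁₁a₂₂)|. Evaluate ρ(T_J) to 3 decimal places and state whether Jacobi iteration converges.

0.224

a₁₂a₂₁/(a₁₁a₂₂) = (-1)·(1) / ((-4)·(5)) = 0.050000
ρ = √|0.050000| = √0.050000 = 0.224
ρ < 1, so Jacobi converges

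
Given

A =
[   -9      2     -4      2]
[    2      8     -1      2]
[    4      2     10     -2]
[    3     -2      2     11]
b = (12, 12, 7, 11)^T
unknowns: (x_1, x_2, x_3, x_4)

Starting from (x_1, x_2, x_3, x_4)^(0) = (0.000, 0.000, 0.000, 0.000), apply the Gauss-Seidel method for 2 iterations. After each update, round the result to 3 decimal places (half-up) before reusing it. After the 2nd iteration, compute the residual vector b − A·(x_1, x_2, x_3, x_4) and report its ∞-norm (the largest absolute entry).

Iteration 1:
  x_1 = (12 - (2)·0.000 - (-4)·0.000 - (2)·0.000) / (-9) = -1.333
  x_2 = (12 - (2)·-1.333 - (-1)·0.000 - (2)·0.000) / (8) = 1.833
  x_3 = (7 - (4)·-1.333 - (2)·1.833 - (-2)·0.000) / (10) = 0.867
  x_4 = (11 - (3)·-1.333 - (-2)·1.833 - (2)·0.867) / (11) = 1.539
Iteration 2:
  x_1 = (12 - (2)·1.833 - (-4)·0.867 - (2)·1.539) / (-9) = -0.969
  x_2 = (12 - (2)·-0.969 - (-1)·0.867 - (2)·1.539) / (8) = 1.466
  x_3 = (7 - (4)·-0.969 - (2)·1.466 - (-2)·1.539) / (10) = 1.102
  x_4 = (11 - (3)·-0.969 - (-2)·1.466 - (2)·1.102) / (11) = 1.330
Residual b − A·x = (2.095, 0.652, -0.416, 0.005); ∞-norm = 2.095

2.095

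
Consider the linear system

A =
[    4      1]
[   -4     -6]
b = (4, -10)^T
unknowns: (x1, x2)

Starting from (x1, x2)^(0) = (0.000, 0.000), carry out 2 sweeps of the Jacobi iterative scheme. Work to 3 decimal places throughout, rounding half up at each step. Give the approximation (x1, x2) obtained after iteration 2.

(0.583, 1.000)

Iteration 1:
  x1 = (4 - (1)·0.000) / (4) = 1.000
  x2 = (-10 - (-4)·0.000) / (-6) = 1.667
Iteration 2:
  x1 = (4 - (1)·1.667) / (4) = 0.583
  x2 = (-10 - (-4)·1.000) / (-6) = 1.000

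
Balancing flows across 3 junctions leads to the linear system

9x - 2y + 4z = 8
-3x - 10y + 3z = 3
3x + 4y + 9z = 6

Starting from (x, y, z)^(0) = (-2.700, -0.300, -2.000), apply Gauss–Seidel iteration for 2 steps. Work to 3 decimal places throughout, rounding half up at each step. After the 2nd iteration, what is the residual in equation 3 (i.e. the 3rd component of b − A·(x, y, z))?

Iteration 1:
  x = (8 - (-2)·-0.300 - (4)·-2.000) / (9) = 1.711
  y = (3 - (-3)·1.711 - (3)·-2.000) / (-10) = -1.413
  z = (6 - (3)·1.711 - (4)·-1.413) / (9) = 0.724
Iteration 2:
  x = (8 - (-2)·-1.413 - (4)·0.724) / (9) = 0.253
  y = (3 - (-3)·0.253 - (3)·0.724) / (-10) = -0.159
  z = (6 - (3)·0.253 - (4)·-0.159) / (9) = 0.653
Residual b − A·x = (2.793, 0.210, 0.000)

0.000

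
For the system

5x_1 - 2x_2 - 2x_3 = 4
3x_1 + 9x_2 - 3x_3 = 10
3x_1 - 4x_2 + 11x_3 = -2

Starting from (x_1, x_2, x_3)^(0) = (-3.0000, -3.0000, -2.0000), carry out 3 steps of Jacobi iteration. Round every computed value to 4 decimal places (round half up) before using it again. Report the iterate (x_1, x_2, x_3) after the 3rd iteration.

(1.6121, 0.9360, -0.0136)

Iteration 1:
  x_1 = (4 - (-2)·-3.0000 - (-2)·-2.0000) / (5) = -1.2000
  x_2 = (10 - (3)·-3.0000 - (-3)·-2.0000) / (9) = 1.4444
  x_3 = (-2 - (3)·-3.0000 - (-4)·-3.0000) / (11) = -0.4545
Iteration 2:
  x_1 = (4 - (-2)·1.4444 - (-2)·-0.4545) / (5) = 1.1960
  x_2 = (10 - (3)·-1.2000 - (-3)·-0.4545) / (9) = 1.3596
  x_3 = (-2 - (3)·-1.2000 - (-4)·1.4444) / (11) = 0.6707
Iteration 3:
  x_1 = (4 - (-2)·1.3596 - (-2)·0.6707) / (5) = 1.6121
  x_2 = (10 - (3)·1.1960 - (-3)·0.6707) / (9) = 0.9360
  x_3 = (-2 - (3)·1.1960 - (-4)·1.3596) / (11) = -0.0136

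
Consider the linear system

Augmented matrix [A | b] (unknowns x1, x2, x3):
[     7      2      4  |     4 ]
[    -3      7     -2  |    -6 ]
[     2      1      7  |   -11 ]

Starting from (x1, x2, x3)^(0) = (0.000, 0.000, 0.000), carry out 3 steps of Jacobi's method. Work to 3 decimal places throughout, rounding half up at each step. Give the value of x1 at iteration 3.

1.796

Iteration 1:
  x1 = (4 - (2)·0.000 - (4)·0.000) / (7) = 0.571
  x2 = (-6 - (-3)·0.000 - (-2)·0.000) / (7) = -0.857
  x3 = (-11 - (2)·0.000 - (1)·0.000) / (7) = -1.571
Iteration 2:
  x1 = (4 - (2)·-0.857 - (4)·-1.571) / (7) = 1.714
  x2 = (-6 - (-3)·0.571 - (-2)·-1.571) / (7) = -1.061
  x3 = (-11 - (2)·0.571 - (1)·-0.857) / (7) = -1.612
Iteration 3:
  x1 = (4 - (2)·-1.061 - (4)·-1.612) / (7) = 1.796
  x2 = (-6 - (-3)·1.714 - (-2)·-1.612) / (7) = -0.583
  x3 = (-11 - (2)·1.714 - (1)·-1.061) / (7) = -1.910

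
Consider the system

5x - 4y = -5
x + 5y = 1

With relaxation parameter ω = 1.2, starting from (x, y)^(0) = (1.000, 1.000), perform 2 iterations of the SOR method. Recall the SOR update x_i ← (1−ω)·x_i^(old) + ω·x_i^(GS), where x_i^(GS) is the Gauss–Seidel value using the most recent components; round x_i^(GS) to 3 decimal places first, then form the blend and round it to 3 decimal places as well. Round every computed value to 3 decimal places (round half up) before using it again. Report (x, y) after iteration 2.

Iteration 1:
  x: GS value = (-5 - (-4)·1.000) / (5) = -0.200;  x ← (1−ω)·1.000 + ω·-0.200 = -0.440
  y: GS value = (1 - (1)·-0.440) / (5) = 0.288;  y ← (1−ω)·1.000 + ω·0.288 = 0.146
Iteration 2:
  x: GS value = (-5 - (-4)·0.146) / (5) = -0.883;  x ← (1−ω)·-0.440 + ω·-0.883 = -0.972
  y: GS value = (1 - (1)·-0.972) / (5) = 0.394;  y ← (1−ω)·0.146 + ω·0.394 = 0.444

(-0.972, 0.444)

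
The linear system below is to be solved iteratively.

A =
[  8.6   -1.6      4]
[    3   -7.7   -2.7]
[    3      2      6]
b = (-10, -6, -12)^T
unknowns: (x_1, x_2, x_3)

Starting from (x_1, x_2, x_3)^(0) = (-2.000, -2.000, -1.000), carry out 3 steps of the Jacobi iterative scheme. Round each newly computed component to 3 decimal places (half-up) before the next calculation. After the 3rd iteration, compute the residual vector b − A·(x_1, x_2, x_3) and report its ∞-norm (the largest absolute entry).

Iteration 1:
  x_1 = (-10 - (-1.6)·-2.000 - (4)·-1.000) / (8.6) = -1.070
  x_2 = (-6 - (3)·-2.000 - (-2.7)·-1.000) / (-7.7) = 0.351
  x_3 = (-12 - (3)·-2.000 - (2)·-2.000) / (6) = -0.333
Iteration 2:
  x_1 = (-10 - (-1.6)·0.351 - (4)·-0.333) / (8.6) = -0.943
  x_2 = (-6 - (3)·-1.070 - (-2.7)·-0.333) / (-7.7) = 0.479
  x_3 = (-12 - (3)·-1.070 - (2)·0.351) / (6) = -1.582
Iteration 3:
  x_1 = (-10 - (-1.6)·0.479 - (4)·-1.582) / (8.6) = -0.338
  x_2 = (-6 - (3)·-0.943 - (-2.7)·-1.582) / (-7.7) = 0.967
  x_3 = (-12 - (3)·-0.943 - (2)·0.479) / (6) = -1.688
Residual b − A·x = (1.206, -2.098, -2.792); ∞-norm = 2.792

2.792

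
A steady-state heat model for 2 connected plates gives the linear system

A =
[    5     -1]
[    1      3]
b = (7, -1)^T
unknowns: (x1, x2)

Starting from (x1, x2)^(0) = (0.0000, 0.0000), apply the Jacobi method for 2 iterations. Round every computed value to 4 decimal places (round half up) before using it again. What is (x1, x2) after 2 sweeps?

(1.3333, -0.8000)

Iteration 1:
  x1 = (7 - (-1)·0.0000) / (5) = 1.4000
  x2 = (-1 - (1)·0.0000) / (3) = -0.3333
Iteration 2:
  x1 = (7 - (-1)·-0.3333) / (5) = 1.3333
  x2 = (-1 - (1)·1.4000) / (3) = -0.8000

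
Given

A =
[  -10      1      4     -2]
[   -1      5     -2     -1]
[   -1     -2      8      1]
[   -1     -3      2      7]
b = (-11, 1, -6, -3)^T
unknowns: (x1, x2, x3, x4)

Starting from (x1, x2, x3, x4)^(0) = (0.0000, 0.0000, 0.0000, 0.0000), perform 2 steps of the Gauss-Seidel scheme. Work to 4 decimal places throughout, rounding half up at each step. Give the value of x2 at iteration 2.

Iteration 1:
  x1 = (-11 - (1)·0.0000 - (4)·0.0000 - (-2)·0.0000) / (-10) = 1.1000
  x2 = (1 - (-1)·1.1000 - (-2)·0.0000 - (-1)·0.0000) / (5) = 0.4200
  x3 = (-6 - (-1)·1.1000 - (-2)·0.4200 - (1)·0.0000) / (8) = -0.5075
  x4 = (-3 - (-1)·1.1000 - (-3)·0.4200 - (2)·-0.5075) / (7) = 0.0536
Iteration 2:
  x1 = (-11 - (1)·0.4200 - (4)·-0.5075 - (-2)·0.0536) / (-10) = 0.9283
  x2 = (1 - (-1)·0.9283 - (-2)·-0.5075 - (-1)·0.0536) / (5) = 0.1934
  x3 = (-6 - (-1)·0.9283 - (-2)·0.1934 - (1)·0.0536) / (8) = -0.5923
  x4 = (-3 - (-1)·0.9283 - (-3)·0.1934 - (2)·-0.5923) / (7) = -0.0438

0.1934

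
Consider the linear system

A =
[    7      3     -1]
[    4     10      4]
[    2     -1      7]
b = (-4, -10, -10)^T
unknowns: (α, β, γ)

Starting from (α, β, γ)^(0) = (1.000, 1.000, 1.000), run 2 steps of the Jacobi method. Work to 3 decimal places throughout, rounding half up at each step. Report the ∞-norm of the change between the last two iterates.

1.771

Iteration 1:
  α = (-4 - (3)·1.000 - (-1)·1.000) / (7) = -0.857
  β = (-10 - (4)·1.000 - (4)·1.000) / (10) = -1.800
  γ = (-10 - (2)·1.000 - (-1)·1.000) / (7) = -1.571
Iteration 2:
  α = (-4 - (3)·-1.800 - (-1)·-1.571) / (7) = -0.024
  β = (-10 - (4)·-0.857 - (4)·-1.571) / (10) = -0.029
  γ = (-10 - (2)·-0.857 - (-1)·-1.800) / (7) = -1.441
Change: (0.833, 1.771, 0.130) → max |·| = 1.771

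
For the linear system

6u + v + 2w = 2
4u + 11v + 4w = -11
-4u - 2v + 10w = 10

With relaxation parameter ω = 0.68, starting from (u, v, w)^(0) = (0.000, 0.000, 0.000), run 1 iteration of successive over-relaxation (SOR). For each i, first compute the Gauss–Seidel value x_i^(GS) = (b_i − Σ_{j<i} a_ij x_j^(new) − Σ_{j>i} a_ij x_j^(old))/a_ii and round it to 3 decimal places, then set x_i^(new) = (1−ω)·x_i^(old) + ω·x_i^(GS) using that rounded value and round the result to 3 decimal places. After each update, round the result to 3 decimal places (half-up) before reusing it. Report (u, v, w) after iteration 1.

(0.226, -0.736, 0.641)

Iteration 1:
  u: GS value = (2 - (1)·0.000 - (2)·0.000) / (6) = 0.333;  u ← (1−ω)·0.000 + ω·0.333 = 0.226
  v: GS value = (-11 - (4)·0.226 - (4)·0.000) / (11) = -1.082;  v ← (1−ω)·0.000 + ω·-1.082 = -0.736
  w: GS value = (10 - (-4)·0.226 - (-2)·-0.736) / (10) = 0.943;  w ← (1−ω)·0.000 + ω·0.943 = 0.641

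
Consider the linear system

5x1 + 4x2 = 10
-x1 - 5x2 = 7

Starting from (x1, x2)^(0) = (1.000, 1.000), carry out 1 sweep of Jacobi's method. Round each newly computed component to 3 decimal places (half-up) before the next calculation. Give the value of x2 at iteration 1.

Iteration 1:
  x1 = (10 - (4)·1.000) / (5) = 1.200
  x2 = (7 - (-1)·1.000) / (-5) = -1.600

-1.600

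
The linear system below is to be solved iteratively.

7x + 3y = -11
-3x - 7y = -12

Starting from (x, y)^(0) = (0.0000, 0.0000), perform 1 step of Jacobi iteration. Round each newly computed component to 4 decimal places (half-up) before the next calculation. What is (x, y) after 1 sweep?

(-1.5714, 1.7143)

Iteration 1:
  x = (-11 - (3)·0.0000) / (7) = -1.5714
  y = (-12 - (-3)·0.0000) / (-7) = 1.7143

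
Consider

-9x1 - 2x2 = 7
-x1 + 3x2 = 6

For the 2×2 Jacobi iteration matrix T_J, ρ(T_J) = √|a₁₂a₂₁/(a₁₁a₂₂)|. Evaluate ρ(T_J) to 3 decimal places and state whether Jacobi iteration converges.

0.272

a₁₂a₂₁/(a₁₁a₂₂) = (-2)·(-1) / ((-9)·(3)) = -0.074074
ρ = √|-0.074074| = √0.074074 = 0.272
ρ < 1, so Jacobi converges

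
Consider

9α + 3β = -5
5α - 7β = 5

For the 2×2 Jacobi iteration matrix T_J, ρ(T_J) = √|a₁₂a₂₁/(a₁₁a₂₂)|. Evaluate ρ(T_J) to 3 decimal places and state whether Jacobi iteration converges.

a₁₂a₂₁/(a₁₁a₂₂) = (3)·(5) / ((9)·(-7)) = -0.238095
ρ = √|-0.238095| = √0.238095 = 0.488
ρ < 1, so Jacobi converges

0.488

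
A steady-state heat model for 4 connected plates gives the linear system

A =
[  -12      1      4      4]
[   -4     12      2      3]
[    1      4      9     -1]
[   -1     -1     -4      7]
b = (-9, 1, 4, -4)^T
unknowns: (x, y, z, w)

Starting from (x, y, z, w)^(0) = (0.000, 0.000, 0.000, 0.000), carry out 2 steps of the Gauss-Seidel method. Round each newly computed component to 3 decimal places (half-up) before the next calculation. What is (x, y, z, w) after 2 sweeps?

Iteration 1:
  x = (-9 - (1)·0.000 - (4)·0.000 - (4)·0.000) / (-12) = 0.750
  y = (1 - (-4)·0.750 - (2)·0.000 - (3)·0.000) / (12) = 0.333
  z = (4 - (1)·0.750 - (4)·0.333 - (-1)·0.000) / (9) = 0.213
  w = (-4 - (-1)·0.750 - (-1)·0.333 - (-4)·0.213) / (7) = -0.295
Iteration 2:
  x = (-9 - (1)·0.333 - (4)·0.213 - (4)·-0.295) / (-12) = 0.750
  y = (1 - (-4)·0.750 - (2)·0.213 - (3)·-0.295) / (12) = 0.372
  z = (4 - (1)·0.750 - (4)·0.372 - (-1)·-0.295) / (9) = 0.163
  w = (-4 - (-1)·0.750 - (-1)·0.372 - (-4)·0.163) / (7) = -0.318

(0.750, 0.372, 0.163, -0.318)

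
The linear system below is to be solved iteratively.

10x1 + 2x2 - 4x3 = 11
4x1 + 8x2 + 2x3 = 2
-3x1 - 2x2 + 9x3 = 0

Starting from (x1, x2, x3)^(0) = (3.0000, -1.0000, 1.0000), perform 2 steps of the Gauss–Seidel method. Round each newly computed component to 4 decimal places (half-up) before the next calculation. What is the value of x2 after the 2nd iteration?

Iteration 1:
  x1 = (11 - (2)·-1.0000 - (-4)·1.0000) / (10) = 1.7000
  x2 = (2 - (4)·1.7000 - (2)·1.0000) / (8) = -0.8500
  x3 = (0 - (-3)·1.7000 - (-2)·-0.8500) / (9) = 0.3778
Iteration 2:
  x1 = (11 - (2)·-0.8500 - (-4)·0.3778) / (10) = 1.4211
  x2 = (2 - (4)·1.4211 - (2)·0.3778) / (8) = -0.5550
  x3 = (0 - (-3)·1.4211 - (-2)·-0.5550) / (9) = 0.3504

-0.5550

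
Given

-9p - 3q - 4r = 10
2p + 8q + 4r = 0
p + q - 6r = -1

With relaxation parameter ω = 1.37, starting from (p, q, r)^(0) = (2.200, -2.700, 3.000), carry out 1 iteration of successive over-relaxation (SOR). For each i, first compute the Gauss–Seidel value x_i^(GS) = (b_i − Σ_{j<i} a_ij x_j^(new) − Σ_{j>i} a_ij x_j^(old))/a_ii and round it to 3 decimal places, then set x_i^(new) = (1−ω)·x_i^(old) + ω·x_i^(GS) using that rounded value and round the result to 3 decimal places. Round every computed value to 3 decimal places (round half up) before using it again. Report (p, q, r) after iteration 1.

(-2.929, -0.053, -1.562)

Iteration 1:
  p: GS value = (10 - (-3)·-2.700 - (-4)·3.000) / (-9) = -1.544;  p ← (1−ω)·2.200 + ω·-1.544 = -2.929
  q: GS value = (0 - (2)·-2.929 - (4)·3.000) / (8) = -0.768;  q ← (1−ω)·-2.700 + ω·-0.768 = -0.053
  r: GS value = (-1 - (1)·-2.929 - (1)·-0.053) / (-6) = -0.330;  r ← (1−ω)·3.000 + ω·-0.330 = -1.562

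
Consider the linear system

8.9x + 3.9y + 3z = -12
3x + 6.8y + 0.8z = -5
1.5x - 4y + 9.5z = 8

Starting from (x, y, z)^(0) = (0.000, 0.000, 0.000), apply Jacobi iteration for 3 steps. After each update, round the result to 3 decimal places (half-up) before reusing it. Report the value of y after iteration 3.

-0.245

Iteration 1:
  x = (-12 - (3.9)·0.000 - (3)·0.000) / (8.9) = -1.348
  y = (-5 - (3)·0.000 - (0.8)·0.000) / (6.8) = -0.735
  z = (8 - (1.5)·0.000 - (-4)·0.000) / (9.5) = 0.842
Iteration 2:
  x = (-12 - (3.9)·-0.735 - (3)·0.842) / (8.9) = -1.310
  y = (-5 - (3)·-1.348 - (0.8)·0.842) / (6.8) = -0.240
  z = (8 - (1.5)·-1.348 - (-4)·-0.735) / (9.5) = 0.745
Iteration 3:
  x = (-12 - (3.9)·-0.240 - (3)·0.745) / (8.9) = -1.494
  y = (-5 - (3)·-1.310 - (0.8)·0.745) / (6.8) = -0.245
  z = (8 - (1.5)·-1.310 - (-4)·-0.240) / (9.5) = 0.948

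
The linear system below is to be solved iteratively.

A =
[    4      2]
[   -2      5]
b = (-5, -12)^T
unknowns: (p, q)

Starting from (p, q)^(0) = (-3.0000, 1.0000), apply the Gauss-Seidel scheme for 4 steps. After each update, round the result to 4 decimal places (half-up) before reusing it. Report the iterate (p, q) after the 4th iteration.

Iteration 1:
  p = (-5 - (2)·1.0000) / (4) = -1.7500
  q = (-12 - (-2)·-1.7500) / (5) = -3.1000
Iteration 2:
  p = (-5 - (2)·-3.1000) / (4) = 0.3000
  q = (-12 - (-2)·0.3000) / (5) = -2.2800
Iteration 3:
  p = (-5 - (2)·-2.2800) / (4) = -0.1100
  q = (-12 - (-2)·-0.1100) / (5) = -2.4440
Iteration 4:
  p = (-5 - (2)·-2.4440) / (4) = -0.0280
  q = (-12 - (-2)·-0.0280) / (5) = -2.4112

(-0.0280, -2.4112)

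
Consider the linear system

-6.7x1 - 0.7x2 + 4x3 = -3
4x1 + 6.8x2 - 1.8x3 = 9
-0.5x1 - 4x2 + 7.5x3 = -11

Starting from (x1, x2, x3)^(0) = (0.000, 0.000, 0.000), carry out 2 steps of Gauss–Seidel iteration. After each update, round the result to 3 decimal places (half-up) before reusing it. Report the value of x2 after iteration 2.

1.201

Iteration 1:
  x1 = (-3 - (-0.7)·0.000 - (4)·0.000) / (-6.7) = 0.448
  x2 = (9 - (4)·0.448 - (-1.8)·0.000) / (6.8) = 1.060
  x3 = (-11 - (-0.5)·0.448 - (-4)·1.060) / (7.5) = -0.871
Iteration 2:
  x1 = (-3 - (-0.7)·1.060 - (4)·-0.871) / (-6.7) = -0.183
  x2 = (9 - (4)·-0.183 - (-1.8)·-0.871) / (6.8) = 1.201
  x3 = (-11 - (-0.5)·-0.183 - (-4)·1.201) / (7.5) = -0.838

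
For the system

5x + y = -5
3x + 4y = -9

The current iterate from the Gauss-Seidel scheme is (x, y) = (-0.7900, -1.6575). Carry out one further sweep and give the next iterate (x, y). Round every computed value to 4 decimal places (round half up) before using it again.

One sweep:
  x = (-5 - (1)·-1.6575) / (5) = -0.6685
  y = (-9 - (3)·-0.6685) / (4) = -1.7486

(-0.6685, -1.7486)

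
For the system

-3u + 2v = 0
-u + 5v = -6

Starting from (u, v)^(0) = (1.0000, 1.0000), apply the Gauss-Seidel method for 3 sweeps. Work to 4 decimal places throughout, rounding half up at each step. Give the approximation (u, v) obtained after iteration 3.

Iteration 1:
  u = (0 - (2)·1.0000) / (-3) = 0.6667
  v = (-6 - (-1)·0.6667) / (5) = -1.0667
Iteration 2:
  u = (0 - (2)·-1.0667) / (-3) = -0.7111
  v = (-6 - (-1)·-0.7111) / (5) = -1.3422
Iteration 3:
  u = (0 - (2)·-1.3422) / (-3) = -0.8948
  v = (-6 - (-1)·-0.8948) / (5) = -1.3790

(-0.8948, -1.3790)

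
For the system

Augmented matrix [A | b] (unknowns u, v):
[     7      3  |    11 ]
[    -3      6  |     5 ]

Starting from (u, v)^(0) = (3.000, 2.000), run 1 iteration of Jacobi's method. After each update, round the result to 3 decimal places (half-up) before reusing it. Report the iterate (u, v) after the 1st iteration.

Iteration 1:
  u = (11 - (3)·2.000) / (7) = 0.714
  v = (5 - (-3)·3.000) / (6) = 2.333

(0.714, 2.333)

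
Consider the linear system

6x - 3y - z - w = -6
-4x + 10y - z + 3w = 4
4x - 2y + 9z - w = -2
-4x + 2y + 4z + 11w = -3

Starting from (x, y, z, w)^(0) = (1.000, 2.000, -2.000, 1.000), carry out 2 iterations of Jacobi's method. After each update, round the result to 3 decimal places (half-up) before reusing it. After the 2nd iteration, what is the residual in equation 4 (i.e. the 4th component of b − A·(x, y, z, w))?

Iteration 1:
  x = (-6 - (-3)·2.000 - (-1)·-2.000 - (-1)·1.000) / (6) = -0.167
  y = (4 - (-4)·1.000 - (-1)·-2.000 - (3)·1.000) / (10) = 0.300
  z = (-2 - (4)·1.000 - (-2)·2.000 - (-1)·1.000) / (9) = -0.111
  w = (-3 - (-4)·1.000 - (2)·2.000 - (4)·-2.000) / (11) = 0.455
Iteration 2:
  x = (-6 - (-3)·0.300 - (-1)·-0.111 - (-1)·0.455) / (6) = -0.793
  y = (4 - (-4)·-0.167 - (-1)·-0.111 - (3)·0.455) / (10) = 0.186
  z = (-2 - (4)·-0.167 - (-2)·0.300 - (-1)·0.455) / (9) = -0.031
  w = (-3 - (-4)·-0.167 - (2)·0.300 - (4)·-0.111) / (11) = -0.348
Residual b − A·x = (-1.063, -0.019, 1.475, -2.592)

-2.592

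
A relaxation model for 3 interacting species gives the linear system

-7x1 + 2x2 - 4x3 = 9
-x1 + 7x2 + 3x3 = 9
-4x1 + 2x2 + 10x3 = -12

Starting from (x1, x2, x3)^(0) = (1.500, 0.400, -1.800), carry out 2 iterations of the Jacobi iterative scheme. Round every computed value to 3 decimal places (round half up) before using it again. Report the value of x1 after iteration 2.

Iteration 1:
  x1 = (9 - (2)·0.400 - (-4)·-1.800) / (-7) = -0.143
  x2 = (9 - (-1)·1.500 - (3)·-1.800) / (7) = 2.271
  x3 = (-12 - (-4)·1.500 - (2)·0.400) / (10) = -0.680
Iteration 2:
  x1 = (9 - (2)·2.271 - (-4)·-0.680) / (-7) = -0.248
  x2 = (9 - (-1)·-0.143 - (3)·-0.680) / (7) = 1.557
  x3 = (-12 - (-4)·-0.143 - (2)·2.271) / (10) = -1.711

-0.248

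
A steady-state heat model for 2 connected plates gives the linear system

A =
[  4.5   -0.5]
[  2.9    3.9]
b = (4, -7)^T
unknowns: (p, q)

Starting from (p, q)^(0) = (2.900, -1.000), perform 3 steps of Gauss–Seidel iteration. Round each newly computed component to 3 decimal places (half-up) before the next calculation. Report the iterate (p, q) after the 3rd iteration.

(0.638, -2.269)

Iteration 1:
  p = (4 - (-0.5)·-1.000) / (4.5) = 0.778
  q = (-7 - (2.9)·0.778) / (3.9) = -2.373
Iteration 2:
  p = (4 - (-0.5)·-2.373) / (4.5) = 0.625
  q = (-7 - (2.9)·0.625) / (3.9) = -2.260
Iteration 3:
  p = (4 - (-0.5)·-2.260) / (4.5) = 0.638
  q = (-7 - (2.9)·0.638) / (3.9) = -2.269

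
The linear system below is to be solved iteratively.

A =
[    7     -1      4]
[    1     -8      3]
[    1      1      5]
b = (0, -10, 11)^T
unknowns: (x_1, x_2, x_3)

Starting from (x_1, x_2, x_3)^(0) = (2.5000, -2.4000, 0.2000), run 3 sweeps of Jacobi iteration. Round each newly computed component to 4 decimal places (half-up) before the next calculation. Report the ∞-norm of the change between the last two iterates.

Iteration 1:
  x_1 = (0 - (-1)·-2.4000 - (4)·0.2000) / (7) = -0.4571
  x_2 = (-10 - (1)·2.5000 - (3)·0.2000) / (-8) = 1.6375
  x_3 = (11 - (1)·2.5000 - (1)·-2.4000) / (5) = 2.1800
Iteration 2:
  x_1 = (0 - (-1)·1.6375 - (4)·2.1800) / (7) = -1.0118
  x_2 = (-10 - (1)·-0.4571 - (3)·2.1800) / (-8) = 2.0104
  x_3 = (11 - (1)·-0.4571 - (1)·1.6375) / (5) = 1.9639
Iteration 3:
  x_1 = (0 - (-1)·2.0104 - (4)·1.9639) / (7) = -0.8350
  x_2 = (-10 - (1)·-1.0118 - (3)·1.9639) / (-8) = 1.8600
  x_3 = (11 - (1)·-1.0118 - (1)·2.0104) / (5) = 2.0003
Change: (0.1768, -0.1504, 0.0364) → max |·| = 0.1768

0.1768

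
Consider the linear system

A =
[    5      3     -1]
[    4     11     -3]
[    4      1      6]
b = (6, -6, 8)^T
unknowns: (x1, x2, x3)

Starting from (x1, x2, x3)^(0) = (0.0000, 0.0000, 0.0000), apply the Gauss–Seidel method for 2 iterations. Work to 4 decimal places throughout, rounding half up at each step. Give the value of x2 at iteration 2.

Iteration 1:
  x1 = (6 - (3)·0.0000 - (-1)·0.0000) / (5) = 1.2000
  x2 = (-6 - (4)·1.2000 - (-3)·0.0000) / (11) = -0.9818
  x3 = (8 - (4)·1.2000 - (1)·-0.9818) / (6) = 0.6970
Iteration 2:
  x1 = (6 - (3)·-0.9818 - (-1)·0.6970) / (5) = 1.9285
  x2 = (-6 - (4)·1.9285 - (-3)·0.6970) / (11) = -1.0566
  x3 = (8 - (4)·1.9285 - (1)·-1.0566) / (6) = 0.2238

-1.0566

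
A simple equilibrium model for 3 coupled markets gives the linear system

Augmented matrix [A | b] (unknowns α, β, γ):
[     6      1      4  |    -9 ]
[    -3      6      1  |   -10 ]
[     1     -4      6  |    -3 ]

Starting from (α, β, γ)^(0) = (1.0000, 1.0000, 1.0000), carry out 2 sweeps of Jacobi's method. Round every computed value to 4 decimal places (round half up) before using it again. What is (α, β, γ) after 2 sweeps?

(-1.2778, -2.8333, -1.0000)

Iteration 1:
  α = (-9 - (1)·1.0000 - (4)·1.0000) / (6) = -2.3333
  β = (-10 - (-3)·1.0000 - (1)·1.0000) / (6) = -1.3333
  γ = (-3 - (1)·1.0000 - (-4)·1.0000) / (6) = 0.0000
Iteration 2:
  α = (-9 - (1)·-1.3333 - (4)·0.0000) / (6) = -1.2778
  β = (-10 - (-3)·-2.3333 - (1)·0.0000) / (6) = -2.8333
  γ = (-3 - (1)·-2.3333 - (-4)·-1.3333) / (6) = -1.0000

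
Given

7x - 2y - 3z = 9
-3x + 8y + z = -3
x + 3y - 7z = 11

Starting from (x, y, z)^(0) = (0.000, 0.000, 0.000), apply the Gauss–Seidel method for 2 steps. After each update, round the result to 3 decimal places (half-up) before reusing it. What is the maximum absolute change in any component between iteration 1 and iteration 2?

Iteration 1:
  x = (9 - (-2)·0.000 - (-3)·0.000) / (7) = 1.286
  y = (-3 - (-3)·1.286 - (1)·0.000) / (8) = 0.107
  z = (11 - (1)·1.286 - (3)·0.107) / (-7) = -1.342
Iteration 2:
  x = (9 - (-2)·0.107 - (-3)·-1.342) / (7) = 0.741
  y = (-3 - (-3)·0.741 - (1)·-1.342) / (8) = 0.071
  z = (11 - (1)·0.741 - (3)·0.071) / (-7) = -1.435
Change: (-0.545, -0.036, -0.093) → max |·| = 0.545

0.545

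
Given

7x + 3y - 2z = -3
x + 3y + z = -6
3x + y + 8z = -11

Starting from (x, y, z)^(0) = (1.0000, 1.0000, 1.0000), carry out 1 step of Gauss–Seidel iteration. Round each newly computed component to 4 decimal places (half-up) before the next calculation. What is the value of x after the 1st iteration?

Iteration 1:
  x = (-3 - (3)·1.0000 - (-2)·1.0000) / (7) = -0.5714
  y = (-6 - (1)·-0.5714 - (1)·1.0000) / (3) = -2.1429
  z = (-11 - (3)·-0.5714 - (1)·-2.1429) / (8) = -0.8929

-0.5714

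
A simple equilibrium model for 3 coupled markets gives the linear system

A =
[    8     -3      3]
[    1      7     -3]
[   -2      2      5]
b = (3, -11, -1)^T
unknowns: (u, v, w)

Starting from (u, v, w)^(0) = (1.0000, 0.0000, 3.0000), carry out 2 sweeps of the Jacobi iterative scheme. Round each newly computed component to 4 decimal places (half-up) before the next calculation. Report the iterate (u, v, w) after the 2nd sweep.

(0.1393, -1.3786, -0.3286)

Iteration 1:
  u = (3 - (-3)·0.0000 - (3)·3.0000) / (8) = -0.7500
  v = (-11 - (1)·1.0000 - (-3)·3.0000) / (7) = -0.4286
  w = (-1 - (-2)·1.0000 - (2)·0.0000) / (5) = 0.2000
Iteration 2:
  u = (3 - (-3)·-0.4286 - (3)·0.2000) / (8) = 0.1393
  v = (-11 - (1)·-0.7500 - (-3)·0.2000) / (7) = -1.3786
  w = (-1 - (-2)·-0.7500 - (2)·-0.4286) / (5) = -0.3286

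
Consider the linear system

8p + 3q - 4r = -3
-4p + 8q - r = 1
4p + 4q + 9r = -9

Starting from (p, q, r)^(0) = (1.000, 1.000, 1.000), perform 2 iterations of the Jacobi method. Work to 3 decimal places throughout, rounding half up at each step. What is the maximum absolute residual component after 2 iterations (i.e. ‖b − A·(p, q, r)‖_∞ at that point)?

Iteration 1:
  p = (-3 - (3)·1.000 - (-4)·1.000) / (8) = -0.250
  q = (1 - (-4)·1.000 - (-1)·1.000) / (8) = 0.750
  r = (-9 - (4)·1.000 - (4)·1.000) / (9) = -1.889
Iteration 2:
  p = (-3 - (3)·0.750 - (-4)·-1.889) / (8) = -1.601
  q = (1 - (-4)·-0.250 - (-1)·-1.889) / (8) = -0.236
  r = (-9 - (4)·-0.250 - (4)·0.750) / (9) = -1.222
Residual b − A·x = (5.628, -4.738, 9.346); ∞-norm = 9.346

9.346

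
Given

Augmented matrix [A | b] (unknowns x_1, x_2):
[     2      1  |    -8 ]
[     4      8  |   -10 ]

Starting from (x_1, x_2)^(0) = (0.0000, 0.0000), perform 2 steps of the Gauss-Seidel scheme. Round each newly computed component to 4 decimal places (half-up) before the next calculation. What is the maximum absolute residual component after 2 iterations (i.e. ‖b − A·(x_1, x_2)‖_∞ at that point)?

0.1875

Iteration 1:
  x_1 = (-8 - (1)·0.0000) / (2) = -4.0000
  x_2 = (-10 - (4)·-4.0000) / (8) = 0.7500
Iteration 2:
  x_1 = (-8 - (1)·0.7500) / (2) = -4.3750
  x_2 = (-10 - (4)·-4.3750) / (8) = 0.9375
Residual b − A·x = (-0.1875, 0.0000); ∞-norm = 0.1875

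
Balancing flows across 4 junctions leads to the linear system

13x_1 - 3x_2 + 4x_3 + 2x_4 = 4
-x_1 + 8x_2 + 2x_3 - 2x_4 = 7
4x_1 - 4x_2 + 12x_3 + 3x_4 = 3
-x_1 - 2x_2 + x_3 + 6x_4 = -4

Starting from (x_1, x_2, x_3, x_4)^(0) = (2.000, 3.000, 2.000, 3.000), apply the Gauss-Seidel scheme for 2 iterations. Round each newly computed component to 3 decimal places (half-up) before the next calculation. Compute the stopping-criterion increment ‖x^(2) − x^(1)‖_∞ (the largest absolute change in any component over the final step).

Iteration 1:
  x_1 = (4 - (-3)·3.000 - (4)·2.000 - (2)·3.000) / (13) = -0.077
  x_2 = (7 - (-1)·-0.077 - (2)·2.000 - (-2)·3.000) / (8) = 1.115
  x_3 = (3 - (4)·-0.077 - (-4)·1.115 - (3)·3.000) / (12) = -0.103
  x_4 = (-4 - (-1)·-0.077 - (-2)·1.115 - (1)·-0.103) / (6) = -0.291
Iteration 2:
  x_1 = (4 - (-3)·1.115 - (4)·-0.103 - (2)·-0.291) / (13) = 0.641
  x_2 = (7 - (-1)·0.641 - (2)·-0.103 - (-2)·-0.291) / (8) = 0.908
  x_3 = (3 - (4)·0.641 - (-4)·0.908 - (3)·-0.291) / (12) = 0.412
  x_4 = (-4 - (-1)·0.641 - (-2)·0.908 - (1)·0.412) / (6) = -0.326
Change: (0.718, -0.207, 0.515, -0.035) → max |·| = 0.718

0.718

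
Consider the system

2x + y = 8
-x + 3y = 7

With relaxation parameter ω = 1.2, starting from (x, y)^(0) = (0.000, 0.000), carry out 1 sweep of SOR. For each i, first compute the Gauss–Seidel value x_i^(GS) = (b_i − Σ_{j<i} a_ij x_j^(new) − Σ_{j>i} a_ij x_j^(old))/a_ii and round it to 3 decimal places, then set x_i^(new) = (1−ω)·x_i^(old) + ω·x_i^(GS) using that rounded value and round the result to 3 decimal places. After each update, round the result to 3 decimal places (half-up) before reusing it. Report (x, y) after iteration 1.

Iteration 1:
  x: GS value = (8 - (1)·0.000) / (2) = 4.000;  x ← (1−ω)·0.000 + ω·4.000 = 4.800
  y: GS value = (7 - (-1)·4.800) / (3) = 3.933;  y ← (1−ω)·0.000 + ω·3.933 = 4.720

(4.800, 4.720)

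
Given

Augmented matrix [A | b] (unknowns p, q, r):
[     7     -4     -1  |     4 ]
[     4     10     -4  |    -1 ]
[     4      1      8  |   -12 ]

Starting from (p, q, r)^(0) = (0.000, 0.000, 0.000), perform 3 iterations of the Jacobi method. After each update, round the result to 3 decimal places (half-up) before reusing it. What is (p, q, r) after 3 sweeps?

(-0.212, -0.929, -1.534)

Iteration 1:
  p = (4 - (-4)·0.000 - (-1)·0.000) / (7) = 0.571
  q = (-1 - (4)·0.000 - (-4)·0.000) / (10) = -0.100
  r = (-12 - (4)·0.000 - (1)·0.000) / (8) = -1.500
Iteration 2:
  p = (4 - (-4)·-0.100 - (-1)·-1.500) / (7) = 0.300
  q = (-1 - (4)·0.571 - (-4)·-1.500) / (10) = -0.928
  r = (-12 - (4)·0.571 - (1)·-0.100) / (8) = -1.773
Iteration 3:
  p = (4 - (-4)·-0.928 - (-1)·-1.773) / (7) = -0.212
  q = (-1 - (4)·0.300 - (-4)·-1.773) / (10) = -0.929
  r = (-12 - (4)·0.300 - (1)·-0.928) / (8) = -1.534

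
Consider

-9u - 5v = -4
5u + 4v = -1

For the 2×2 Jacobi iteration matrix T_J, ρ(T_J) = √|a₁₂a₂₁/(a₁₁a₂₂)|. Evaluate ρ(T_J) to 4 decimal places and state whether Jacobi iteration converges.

a₁₂a₂₁/(a₁₁a₂₂) = (-5)·(5) / ((-9)·(4)) = 0.694444
ρ = √|0.694444| = √0.694444 = 0.8333
ρ < 1, so Jacobi converges

0.8333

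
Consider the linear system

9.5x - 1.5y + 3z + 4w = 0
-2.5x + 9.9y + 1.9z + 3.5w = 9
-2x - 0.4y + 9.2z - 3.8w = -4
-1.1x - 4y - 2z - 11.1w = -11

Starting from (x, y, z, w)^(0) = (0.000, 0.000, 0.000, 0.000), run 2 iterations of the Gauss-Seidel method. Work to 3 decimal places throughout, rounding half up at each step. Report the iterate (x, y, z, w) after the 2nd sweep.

Iteration 1:
  x = (0 - (-1.5)·0.000 - (3)·0.000 - (4)·0.000) / (9.5) = 0.000
  y = (9 - (-2.5)·0.000 - (1.9)·0.000 - (3.5)·0.000) / (9.9) = 0.909
  z = (-4 - (-2)·0.000 - (-0.4)·0.909 - (-3.8)·0.000) / (9.2) = -0.395
  w = (-11 - (-1.1)·0.000 - (-4)·0.909 - (-2)·-0.395) / (-11.1) = 0.735
Iteration 2:
  x = (0 - (-1.5)·0.909 - (3)·-0.395 - (4)·0.735) / (9.5) = -0.041
  y = (9 - (-2.5)·-0.041 - (1.9)·-0.395 - (3.5)·0.735) / (9.9) = 0.715
  z = (-4 - (-2)·-0.041 - (-0.4)·0.715 - (-3.8)·0.735) / (9.2) = -0.109
  w = (-11 - (-1.1)·-0.041 - (-4)·0.715 - (-2)·-0.109) / (-11.1) = 0.757

(-0.041, 0.715, -0.109, 0.757)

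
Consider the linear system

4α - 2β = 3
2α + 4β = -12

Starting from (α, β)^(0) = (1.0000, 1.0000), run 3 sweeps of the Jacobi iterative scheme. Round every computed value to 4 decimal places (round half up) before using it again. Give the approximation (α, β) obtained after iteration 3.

Iteration 1:
  α = (3 - (-2)·1.0000) / (4) = 1.2500
  β = (-12 - (2)·1.0000) / (4) = -3.5000
Iteration 2:
  α = (3 - (-2)·-3.5000) / (4) = -1.0000
  β = (-12 - (2)·1.2500) / (4) = -3.6250
Iteration 3:
  α = (3 - (-2)·-3.6250) / (4) = -1.0625
  β = (-12 - (2)·-1.0000) / (4) = -2.5000

(-1.0625, -2.5000)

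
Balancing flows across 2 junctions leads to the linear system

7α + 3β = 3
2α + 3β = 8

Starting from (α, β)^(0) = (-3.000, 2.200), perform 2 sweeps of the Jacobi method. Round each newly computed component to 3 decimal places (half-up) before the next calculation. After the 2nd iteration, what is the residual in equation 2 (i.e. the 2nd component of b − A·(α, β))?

2.117

Iteration 1:
  α = (3 - (3)·2.200) / (7) = -0.514
  β = (8 - (2)·-3.000) / (3) = 4.667
Iteration 2:
  α = (3 - (3)·4.667) / (7) = -1.572
  β = (8 - (2)·-0.514) / (3) = 3.009
Residual b − A·x = (4.977, 2.117)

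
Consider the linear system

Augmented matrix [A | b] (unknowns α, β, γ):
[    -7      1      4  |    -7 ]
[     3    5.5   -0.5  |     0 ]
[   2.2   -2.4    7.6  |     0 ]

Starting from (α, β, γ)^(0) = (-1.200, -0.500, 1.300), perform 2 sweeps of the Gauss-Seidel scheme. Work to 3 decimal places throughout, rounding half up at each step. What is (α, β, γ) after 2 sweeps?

(0.467, -0.321, -0.237)

Iteration 1:
  α = (-7 - (1)·-0.500 - (4)·1.300) / (-7) = 1.671
  β = (0 - (3)·1.671 - (-0.5)·1.300) / (5.5) = -0.793
  γ = (0 - (2.2)·1.671 - (-2.4)·-0.793) / (7.6) = -0.734
Iteration 2:
  α = (-7 - (1)·-0.793 - (4)·-0.734) / (-7) = 0.467
  β = (0 - (3)·0.467 - (-0.5)·-0.734) / (5.5) = -0.321
  γ = (0 - (2.2)·0.467 - (-2.4)·-0.321) / (7.6) = -0.237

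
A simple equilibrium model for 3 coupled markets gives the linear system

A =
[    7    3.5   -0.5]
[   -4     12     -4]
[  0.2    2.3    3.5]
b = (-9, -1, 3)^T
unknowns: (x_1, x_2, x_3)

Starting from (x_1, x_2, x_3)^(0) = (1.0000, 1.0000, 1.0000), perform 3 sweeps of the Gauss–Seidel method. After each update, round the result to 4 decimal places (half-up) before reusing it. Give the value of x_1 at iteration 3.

-1.1974

Iteration 1:
  x_1 = (-9 - (3.5)·1.0000 - (-0.5)·1.0000) / (7) = -1.7143
  x_2 = (-1 - (-4)·-1.7143 - (-4)·1.0000) / (12) = -0.3214
  x_3 = (3 - (0.2)·-1.7143 - (2.3)·-0.3214) / (3.5) = 1.1663
Iteration 2:
  x_1 = (-9 - (3.5)·-0.3214 - (-0.5)·1.1663) / (7) = -1.0417
  x_2 = (-1 - (-4)·-1.0417 - (-4)·1.1663) / (12) = -0.0418
  x_3 = (3 - (0.2)·-1.0417 - (2.3)·-0.0418) / (3.5) = 0.9441
Iteration 3:
  x_1 = (-9 - (3.5)·-0.0418 - (-0.5)·0.9441) / (7) = -1.1974
  x_2 = (-1 - (-4)·-1.1974 - (-4)·0.9441) / (12) = -0.1678
  x_3 = (3 - (0.2)·-1.1974 - (2.3)·-0.1678) / (3.5) = 1.0358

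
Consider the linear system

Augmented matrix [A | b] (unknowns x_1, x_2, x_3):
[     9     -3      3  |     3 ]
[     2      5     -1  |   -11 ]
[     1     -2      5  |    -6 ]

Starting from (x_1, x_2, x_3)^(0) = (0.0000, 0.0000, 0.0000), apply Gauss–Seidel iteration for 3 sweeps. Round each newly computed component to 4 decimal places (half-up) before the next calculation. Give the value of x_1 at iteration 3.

0.2015

Iteration 1:
  x_1 = (3 - (-3)·0.0000 - (3)·0.0000) / (9) = 0.3333
  x_2 = (-11 - (2)·0.3333 - (-1)·0.0000) / (5) = -2.3333
  x_3 = (-6 - (1)·0.3333 - (-2)·-2.3333) / (5) = -2.2000
Iteration 2:
  x_1 = (3 - (-3)·-2.3333 - (3)·-2.2000) / (9) = 0.2889
  x_2 = (-11 - (2)·0.2889 - (-1)·-2.2000) / (5) = -2.7556
  x_3 = (-6 - (1)·0.2889 - (-2)·-2.7556) / (5) = -2.3600
Iteration 3:
  x_1 = (3 - (-3)·-2.7556 - (3)·-2.3600) / (9) = 0.2015
  x_2 = (-11 - (2)·0.2015 - (-1)·-2.3600) / (5) = -2.7526
  x_3 = (-6 - (1)·0.2015 - (-2)·-2.7526) / (5) = -2.3413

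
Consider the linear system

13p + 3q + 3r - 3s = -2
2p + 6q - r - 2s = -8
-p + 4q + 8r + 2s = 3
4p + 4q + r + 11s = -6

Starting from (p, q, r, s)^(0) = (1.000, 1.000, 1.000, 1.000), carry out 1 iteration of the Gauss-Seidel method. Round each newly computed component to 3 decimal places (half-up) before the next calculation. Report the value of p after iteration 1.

Iteration 1:
  p = (-2 - (3)·1.000 - (3)·1.000 - (-3)·1.000) / (13) = -0.385
  q = (-8 - (2)·-0.385 - (-1)·1.000 - (-2)·1.000) / (6) = -0.705
  r = (3 - (-1)·-0.385 - (4)·-0.705 - (2)·1.000) / (8) = 0.429
  s = (-6 - (4)·-0.385 - (4)·-0.705 - (1)·0.429) / (11) = -0.188

-0.385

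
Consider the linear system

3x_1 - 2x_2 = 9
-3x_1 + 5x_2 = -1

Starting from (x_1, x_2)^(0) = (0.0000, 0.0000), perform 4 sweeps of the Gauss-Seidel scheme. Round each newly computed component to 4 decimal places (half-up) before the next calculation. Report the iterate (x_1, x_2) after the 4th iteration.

(4.6640, 2.5984)

Iteration 1:
  x_1 = (9 - (-2)·0.0000) / (3) = 3.0000
  x_2 = (-1 - (-3)·3.0000) / (5) = 1.6000
Iteration 2:
  x_1 = (9 - (-2)·1.6000) / (3) = 4.0667
  x_2 = (-1 - (-3)·4.0667) / (5) = 2.2400
Iteration 3:
  x_1 = (9 - (-2)·2.2400) / (3) = 4.4933
  x_2 = (-1 - (-3)·4.4933) / (5) = 2.4960
Iteration 4:
  x_1 = (9 - (-2)·2.4960) / (3) = 4.6640
  x_2 = (-1 - (-3)·4.6640) / (5) = 2.5984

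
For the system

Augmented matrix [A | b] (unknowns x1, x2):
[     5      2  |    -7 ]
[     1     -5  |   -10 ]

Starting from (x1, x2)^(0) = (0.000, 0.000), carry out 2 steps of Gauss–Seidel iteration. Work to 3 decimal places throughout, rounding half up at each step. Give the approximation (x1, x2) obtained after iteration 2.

(-2.088, 1.582)

Iteration 1:
  x1 = (-7 - (2)·0.000) / (5) = -1.400
  x2 = (-10 - (1)·-1.400) / (-5) = 1.720
Iteration 2:
  x1 = (-7 - (2)·1.720) / (5) = -2.088
  x2 = (-10 - (1)·-2.088) / (-5) = 1.582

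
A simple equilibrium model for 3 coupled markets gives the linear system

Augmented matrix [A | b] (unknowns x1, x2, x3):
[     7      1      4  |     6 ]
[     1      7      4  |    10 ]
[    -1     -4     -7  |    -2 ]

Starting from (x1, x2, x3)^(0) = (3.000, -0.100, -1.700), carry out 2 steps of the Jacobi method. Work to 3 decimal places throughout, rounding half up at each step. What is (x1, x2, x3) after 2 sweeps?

(0.625, 1.214, -1.104)

Iteration 1:
  x1 = (6 - (1)·-0.100 - (4)·-1.700) / (7) = 1.843
  x2 = (10 - (1)·3.000 - (4)·-1.700) / (7) = 1.971
  x3 = (-2 - (-1)·3.000 - (-4)·-0.100) / (-7) = -0.086
Iteration 2:
  x1 = (6 - (1)·1.971 - (4)·-0.086) / (7) = 0.625
  x2 = (10 - (1)·1.843 - (4)·-0.086) / (7) = 1.214
  x3 = (-2 - (-1)·1.843 - (-4)·1.971) / (-7) = -1.104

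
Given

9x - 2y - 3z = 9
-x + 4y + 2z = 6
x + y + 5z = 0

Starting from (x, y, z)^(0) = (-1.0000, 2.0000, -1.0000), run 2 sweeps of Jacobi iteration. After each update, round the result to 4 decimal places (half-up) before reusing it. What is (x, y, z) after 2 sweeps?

Iteration 1:
  x = (9 - (-2)·2.0000 - (-3)·-1.0000) / (9) = 1.1111
  y = (6 - (-1)·-1.0000 - (2)·-1.0000) / (4) = 1.7500
  z = (0 - (1)·-1.0000 - (1)·2.0000) / (5) = -0.2000
Iteration 2:
  x = (9 - (-2)·1.7500 - (-3)·-0.2000) / (9) = 1.3222
  y = (6 - (-1)·1.1111 - (2)·-0.2000) / (4) = 1.8778
  z = (0 - (1)·1.1111 - (1)·1.7500) / (5) = -0.5722

(1.3222, 1.8778, -0.5722)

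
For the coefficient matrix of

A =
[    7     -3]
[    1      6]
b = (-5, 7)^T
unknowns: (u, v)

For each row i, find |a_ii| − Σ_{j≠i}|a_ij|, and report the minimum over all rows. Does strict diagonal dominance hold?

row 1: |7| − (3) = 4
row 2: |6| − (1) = 5
minimum over rows = 4 → strictly diagonally dominant (convergence guaranteed)

4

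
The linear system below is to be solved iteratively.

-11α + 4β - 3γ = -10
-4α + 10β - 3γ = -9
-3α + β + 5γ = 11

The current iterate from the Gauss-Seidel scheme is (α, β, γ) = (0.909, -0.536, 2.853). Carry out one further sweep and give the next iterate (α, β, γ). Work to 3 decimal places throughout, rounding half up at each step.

One sweep:
  α = (-10 - (4)·-0.536 - (-3)·2.853) / (-11) = -0.064
  β = (-9 - (-4)·-0.064 - (-3)·2.853) / (10) = -0.070
  γ = (11 - (-3)·-0.064 - (1)·-0.070) / (5) = 2.176

(-0.064, -0.070, 2.176)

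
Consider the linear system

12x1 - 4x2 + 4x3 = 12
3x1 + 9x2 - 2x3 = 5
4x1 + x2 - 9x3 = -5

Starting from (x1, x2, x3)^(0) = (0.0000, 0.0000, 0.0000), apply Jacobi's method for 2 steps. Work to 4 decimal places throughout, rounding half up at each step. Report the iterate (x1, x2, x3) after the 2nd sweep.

(1.0000, 0.3457, 1.0617)

Iteration 1:
  x1 = (12 - (-4)·0.0000 - (4)·0.0000) / (12) = 1.0000
  x2 = (5 - (3)·0.0000 - (-2)·0.0000) / (9) = 0.5556
  x3 = (-5 - (4)·0.0000 - (1)·0.0000) / (-9) = 0.5556
Iteration 2:
  x1 = (12 - (-4)·0.5556 - (4)·0.5556) / (12) = 1.0000
  x2 = (5 - (3)·1.0000 - (-2)·0.5556) / (9) = 0.3457
  x3 = (-5 - (4)·1.0000 - (1)·0.5556) / (-9) = 1.0617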